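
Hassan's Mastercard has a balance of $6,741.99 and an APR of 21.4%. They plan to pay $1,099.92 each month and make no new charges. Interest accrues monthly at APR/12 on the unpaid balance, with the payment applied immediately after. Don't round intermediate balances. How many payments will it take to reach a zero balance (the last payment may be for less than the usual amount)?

7 payments

Monthly rate r = 21.4%/12 = 1.78333% = 0.0178333.
Recurrence: B ← B·(1+r) − $1,099.92.
Month 1: interest $120.23; balance after payment $5,762.30.
Month 2: interest $102.76; balance after payment $4,765.14.
Closed form: n = −ln(1 − rB₀/P)/ln(1+r) = −ln(0.89069)/ln(1.01783) ≈ 6.549, so the balance reaches zero during payment 7.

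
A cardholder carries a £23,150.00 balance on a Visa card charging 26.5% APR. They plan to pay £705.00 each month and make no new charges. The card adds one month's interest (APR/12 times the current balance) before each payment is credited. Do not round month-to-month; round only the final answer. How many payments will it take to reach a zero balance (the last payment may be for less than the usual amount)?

Monthly rate r = 26.5%/12 = 2.20833% = 0.0220833.
Recurrence: B ← B·(1+r) − £705.00.
Month 1: interest £511.23; balance after payment £22,956.23.
Month 2: interest £506.95; balance after payment £22,758.18.
Closed form: n = −ln(1 − rB₀/P)/ln(1+r) = −ln(0.27485)/ln(1.02208) ≈ 59.127, so the balance reaches zero during payment 60.

60 payments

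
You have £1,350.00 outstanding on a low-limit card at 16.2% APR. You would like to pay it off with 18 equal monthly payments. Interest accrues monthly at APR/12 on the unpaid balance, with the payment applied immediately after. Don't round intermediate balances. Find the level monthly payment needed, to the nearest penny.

£84.98

Monthly rate r = 16.2%/12 = 1.35% = 0.0135.
Level-payment amortization: P = B₀·r / (1 − (1+r)^(−n)) = 1350.00·0.0135 / (1 − 1.0135^(−18)).
Denominator 1 − (1+r)^(−18) = 0.21445251.
P = 18.225 / 0.21445251 ≈ 84.98.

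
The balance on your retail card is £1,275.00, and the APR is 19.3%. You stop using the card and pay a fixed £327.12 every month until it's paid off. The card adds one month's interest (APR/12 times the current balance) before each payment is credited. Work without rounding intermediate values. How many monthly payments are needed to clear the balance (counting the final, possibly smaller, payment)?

Monthly rate r = 19.3%/12 = 1.60833% = 0.0160833.
Recurrence: B ← B·(1+r) − £327.12.
Month 1: interest £20.51; balance after payment £968.39.
Month 2: interest £15.57; balance after payment £656.84.
Month 3: interest £10.56; balance after payment £340.29.
Month 4: interest £5.47; balance after payment £18.64.
Month 5: interest £0.30; balance after payment £0.00.

5 months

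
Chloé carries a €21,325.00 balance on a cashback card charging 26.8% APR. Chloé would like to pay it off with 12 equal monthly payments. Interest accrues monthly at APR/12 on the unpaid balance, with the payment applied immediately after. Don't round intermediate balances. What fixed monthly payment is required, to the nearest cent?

Monthly rate r = 26.8%/12 = 2.23333% = 0.0223333.
Level-payment amortization: P = B₀·r / (1 − (1+r)^(−n)) = 21325.00·0.0223333 / (1 − 1.02233^(−12)).
Denominator 1 − (1+r)^(−12) = 0.232833297.
P = 476.258 / 0.232833297 ≈ 2045.49.

€2,045.49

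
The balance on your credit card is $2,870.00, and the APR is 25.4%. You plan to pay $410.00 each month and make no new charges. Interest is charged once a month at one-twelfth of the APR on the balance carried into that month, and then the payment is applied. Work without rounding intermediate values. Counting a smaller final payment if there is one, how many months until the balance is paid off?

8 payments

Monthly rate r = 25.4%/12 = 2.11667% = 0.0211667.
Recurrence: B ← B·(1+r) − $410.00.
Month 1: interest $60.75; balance after payment $2,520.75.
Month 2: interest $53.36; balance after payment $2,164.10.
Closed form: n = −ln(1 − rB₀/P)/ln(1+r) = −ln(0.85183)/ln(1.02117) ≈ 7.656, so the balance reaches zero during payment 8.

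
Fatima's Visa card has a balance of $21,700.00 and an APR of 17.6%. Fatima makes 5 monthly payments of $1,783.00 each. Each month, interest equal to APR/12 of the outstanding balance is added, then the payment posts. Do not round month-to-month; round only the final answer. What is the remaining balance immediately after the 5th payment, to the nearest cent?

Monthly rate r = 17.6%/12 = 1.46667% = 0.0146667.
Each month: B ← B·(1+r) − $1,783.00.
Month 1: interest $318.27; balance after payment $20,235.27.
Month 2: interest $296.78; balance after payment $18,749.05.
Month 3: interest $274.99; balance after payment $17,241.04.
Month 4: interest $252.87; balance after payment $15,710.91.
Month 5: interest $230.43; balance after payment $14,158.33.

$14,158.33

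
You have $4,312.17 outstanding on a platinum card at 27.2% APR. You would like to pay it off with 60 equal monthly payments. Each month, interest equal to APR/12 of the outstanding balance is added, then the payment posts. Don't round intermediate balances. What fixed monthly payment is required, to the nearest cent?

Monthly rate r = 27.2%/12 = 2.26667% = 0.0226667.
Level-payment amortization: P = B₀·r / (1 − (1+r)^(−n)) = 4312.17·0.0226667 / (1 − 1.02267^(−60)).
Denominator 1 − (1+r)^(−60) = 0.739412268.
P = 97.7425 / 0.739412268 ≈ 132.19.

$132.19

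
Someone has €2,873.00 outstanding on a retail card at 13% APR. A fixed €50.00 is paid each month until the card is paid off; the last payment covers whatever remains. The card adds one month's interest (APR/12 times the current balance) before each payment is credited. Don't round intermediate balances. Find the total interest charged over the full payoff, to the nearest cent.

€1,647.41

Monthly rate r = 13%/12 = 1.08333% = 0.0108333.
Payoff takes n = ⌈−ln(1 − rB₀/P)/ln(1+r)⌉ = ⌈90.407⌉ = 91 payments; the last is €20.41.
Total paid = 90·€50.00 + €20.41 = €4,520.41.
Total interest = total paid − principal = €4,520.41 − €2,873.00 = €1,647.41.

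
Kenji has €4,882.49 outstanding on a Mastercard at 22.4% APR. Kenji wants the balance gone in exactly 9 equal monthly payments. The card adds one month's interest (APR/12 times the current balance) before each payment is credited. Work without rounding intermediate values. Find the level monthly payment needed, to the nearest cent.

Monthly rate r = 22.4%/12 = 1.86667% = 0.0186667.
Level-payment amortization: P = B₀·r / (1 − (1+r)^(−n)) = 4882.49·0.0186667 / (1 − 1.01867^(−9)).
Denominator 1 − (1+r)^(−9) = 0.153335904.
P = 91.1398 / 0.153335904 ≈ 594.38.

€594.38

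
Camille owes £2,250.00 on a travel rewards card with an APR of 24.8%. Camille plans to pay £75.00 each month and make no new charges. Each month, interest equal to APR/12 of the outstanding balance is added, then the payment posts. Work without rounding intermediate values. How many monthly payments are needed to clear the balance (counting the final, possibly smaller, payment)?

48 months

Monthly rate r = 24.8%/12 = 2.06667% = 0.0206667.
Recurrence: B ← B·(1+r) − £75.00.
Month 1: interest £46.50; balance after payment £2,221.50.
Month 2: interest £45.91; balance after payment £2,192.41.
Closed form: n = −ln(1 − rB₀/P)/ln(1+r) = −ln(0.38)/ln(1.02067) ≈ 47.301, so the balance reaches zero during payment 48.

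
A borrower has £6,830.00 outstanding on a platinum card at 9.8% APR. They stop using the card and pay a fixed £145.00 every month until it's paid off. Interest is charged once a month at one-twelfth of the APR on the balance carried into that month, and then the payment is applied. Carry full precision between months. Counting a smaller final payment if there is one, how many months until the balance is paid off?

60 payments

Monthly rate r = 9.8%/12 = 0.816667% = 0.00816667.
Recurrence: B ← B·(1+r) − £145.00.
Month 1: interest £55.78; balance after payment £6,740.78.
Month 2: interest £55.05; balance after payment £6,650.83.
Closed form: n = −ln(1 − rB₀/P)/ln(1+r) = −ln(0.61532)/ln(1.00817) ≈ 59.705, so the balance reaches zero during payment 60.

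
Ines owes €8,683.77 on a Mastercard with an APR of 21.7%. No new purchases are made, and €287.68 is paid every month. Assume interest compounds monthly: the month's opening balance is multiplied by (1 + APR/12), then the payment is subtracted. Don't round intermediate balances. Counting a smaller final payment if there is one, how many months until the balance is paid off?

Monthly rate r = 21.7%/12 = 1.80833% = 0.0180833.
Recurrence: B ← B·(1+r) − €287.68.
Month 1: interest €157.03; balance after payment €8,553.12.
Month 2: interest €154.67; balance after payment €8,420.11.
Closed form: n = −ln(1 − rB₀/P)/ln(1+r) = −ln(0.45415)/ln(1.01808) ≈ 44.044, so the balance reaches zero during payment 45.

45 months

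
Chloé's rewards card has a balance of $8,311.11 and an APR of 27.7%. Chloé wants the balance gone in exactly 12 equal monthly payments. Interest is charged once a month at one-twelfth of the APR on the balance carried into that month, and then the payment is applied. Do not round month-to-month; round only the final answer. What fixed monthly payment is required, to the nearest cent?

Monthly rate r = 27.7%/12 = 2.30833% = 0.0230833.
Level-payment amortization: P = B₀·r / (1 − (1+r)^(−n)) = 8311.11·0.0230833 / (1 − 1.02308^(−12)).
Denominator 1 − (1+r)^(−12) = 0.239554871.
P = 191.848 / 0.239554871 ≈ 800.85.

$800.85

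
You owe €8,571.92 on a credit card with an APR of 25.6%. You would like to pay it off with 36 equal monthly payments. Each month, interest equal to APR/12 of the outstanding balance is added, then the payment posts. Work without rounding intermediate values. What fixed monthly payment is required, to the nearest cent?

€343.54

Monthly rate r = 25.6%/12 = 2.13333% = 0.0213333.
Level-payment amortization: P = B₀·r / (1 − (1+r)^(−n)) = 8571.92·0.0213333 / (1 − 1.02133^(−36)).
Denominator 1 − (1+r)^(−36) = 0.53229741.
P = 182.868 / 0.53229741 ≈ 343.54.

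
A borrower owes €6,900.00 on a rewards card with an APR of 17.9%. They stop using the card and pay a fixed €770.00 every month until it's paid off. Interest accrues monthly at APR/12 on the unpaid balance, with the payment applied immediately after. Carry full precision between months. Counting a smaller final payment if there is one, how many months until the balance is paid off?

Monthly rate r = 17.9%/12 = 1.49167% = 0.0149167.
Recurrence: B ← B·(1+r) − €770.00.
Month 1: interest €102.92; balance after payment €6,232.93.
Month 2: interest €92.97; balance after payment €5,555.90.
Closed form: n = −ln(1 − rB₀/P)/ln(1+r) = −ln(0.86633)/ln(1.01492) ≈ 9.691, so the balance reaches zero during payment 10.

10 months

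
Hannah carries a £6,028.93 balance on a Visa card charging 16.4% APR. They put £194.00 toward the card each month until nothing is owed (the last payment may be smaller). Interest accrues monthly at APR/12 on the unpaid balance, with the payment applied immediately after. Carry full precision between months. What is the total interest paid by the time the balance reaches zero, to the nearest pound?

Monthly rate r = 16.4%/12 = 1.36667% = 0.0136667.
Payoff takes n = ⌈−ln(1 − rB₀/P)/ln(1+r)⌉ = ⌈40.732⌉ = 41 payments; the last is £142.19.
Total paid = 40·£194.00 + £142.19 = £7,902.19.
Total interest = total paid − principal = £7,902.19 − £6,028.93 = £1,873.26.

£1,873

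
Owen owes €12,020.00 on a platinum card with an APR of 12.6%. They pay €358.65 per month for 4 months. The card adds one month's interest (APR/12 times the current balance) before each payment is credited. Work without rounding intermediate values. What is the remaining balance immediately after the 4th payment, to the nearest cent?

Monthly rate r = 12.6%/12 = 1.05% = 0.0105.
Each month: B ← B·(1+r) − €358.65.
Month 1: interest €126.21; balance after payment €11,787.56.
Month 2: interest €123.77; balance after payment €11,552.68.
Month 3: interest €121.30; balance after payment €11,315.33.
Month 4: interest €118.81; balance after payment €11,075.49.

€11,075.49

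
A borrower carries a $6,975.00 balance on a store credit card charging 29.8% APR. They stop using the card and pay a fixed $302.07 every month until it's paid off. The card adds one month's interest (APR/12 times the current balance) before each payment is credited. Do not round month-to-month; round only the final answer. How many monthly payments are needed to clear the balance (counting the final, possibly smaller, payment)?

Monthly rate r = 29.8%/12 = 2.48333% = 0.0248333.
Recurrence: B ← B·(1+r) − $302.07.
Month 1: interest $173.21; balance after payment $6,846.14.
Month 2: interest $170.01; balance after payment $6,714.09.
Closed form: n = −ln(1 − rB₀/P)/ln(1+r) = −ln(0.42658)/ln(1.02483) ≈ 34.731, so the balance reaches zero during payment 35.

35 payments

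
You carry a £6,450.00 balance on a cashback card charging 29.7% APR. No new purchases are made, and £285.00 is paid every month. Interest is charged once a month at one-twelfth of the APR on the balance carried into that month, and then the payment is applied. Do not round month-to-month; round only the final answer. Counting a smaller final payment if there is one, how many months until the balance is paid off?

34 months

Monthly rate r = 29.7%/12 = 2.475% = 0.02475.
Recurrence: B ← B·(1+r) − £285.00.
Month 1: interest £159.64; balance after payment £6,324.64.
Month 2: interest £156.53; balance after payment £6,196.17.
Closed form: n = −ln(1 − rB₀/P)/ln(1+r) = −ln(0.43987)/ln(1.02475) ≈ 33.592, so the balance reaches zero during payment 34.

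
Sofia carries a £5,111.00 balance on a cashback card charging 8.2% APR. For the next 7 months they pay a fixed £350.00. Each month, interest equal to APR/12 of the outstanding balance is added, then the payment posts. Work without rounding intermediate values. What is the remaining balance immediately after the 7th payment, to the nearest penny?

Monthly rate r = 8.2%/12 = 0.683333% = 0.00683333.
Each month: B ← B·(1+r) − £350.00.
Month 1: interest £34.93; balance after payment £4,795.93.
Month 2: interest £32.77; balance after payment £4,478.70.
Month 3: interest £30.60; balance after payment £4,159.30.
Month 4: interest £28.42; balance after payment £3,837.72.
Month 5: interest £26.22; balance after payment £3,513.95.
Month 6: interest £24.01; balance after payment £3,187.96.
Month 7: interest £21.78; balance after payment £2,859.74.

£2,859.74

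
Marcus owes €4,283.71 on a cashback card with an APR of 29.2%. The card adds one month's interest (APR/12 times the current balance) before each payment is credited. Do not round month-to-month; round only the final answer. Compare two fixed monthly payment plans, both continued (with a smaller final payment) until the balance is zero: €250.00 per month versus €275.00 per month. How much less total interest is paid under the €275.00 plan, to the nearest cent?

Monthly rate r = 29.2%/12 = 2.43333% = 0.0243333.
At €250.00/mo: n = ⌈−ln(1 − rB₀/P)/ln(1+r)⌉ = 23 payments (last €110.49); total interest = total paid − €4,283.71 = €1,326.78.
At €275.00/mo: 20 payments (last €225.78); total interest €1,167.07.
Interest saved = €1,326.78 − €1,167.07 = €159.71.

€159.71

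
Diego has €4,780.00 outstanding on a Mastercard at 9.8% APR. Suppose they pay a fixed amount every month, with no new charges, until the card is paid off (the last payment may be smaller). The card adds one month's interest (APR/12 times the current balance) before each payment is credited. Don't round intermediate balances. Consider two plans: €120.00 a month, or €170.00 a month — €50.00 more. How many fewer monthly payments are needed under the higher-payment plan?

Monthly rate r = 9.8%/12 = 0.816667% = 0.00816667.
At €120.00/mo: n = ⌈−ln(1 − rB₀/P)/ln(1+r)⌉ = 49 payments (last €45.67); total interest = total paid − €4,780.00 = €1,025.67.
At €170.00/mo: 33 payments (last €12.78); total interest €672.78.
Payments saved = 49 − 33 = 16.

16 fewer payments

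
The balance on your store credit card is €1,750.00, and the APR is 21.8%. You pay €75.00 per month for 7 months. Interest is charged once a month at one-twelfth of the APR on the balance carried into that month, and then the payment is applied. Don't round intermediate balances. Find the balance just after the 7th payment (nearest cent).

Monthly rate r = 21.8%/12 = 1.81667% = 0.0181667.
Each month: B ← B·(1+r) − €75.00.
Month 1: interest €31.79; balance after payment €1,706.79.
Month 2: interest €31.01; balance after payment €1,662.80.
Month 3: interest €30.21; balance after payment €1,618.01.
Month 4: interest €29.39; balance after payment €1,572.40.
Month 5: interest €28.57; balance after payment €1,525.96.
Month 6: interest €27.72; balance after payment €1,478.69.
Month 7: interest €26.86; balance after payment €1,430.55.

€1,430.55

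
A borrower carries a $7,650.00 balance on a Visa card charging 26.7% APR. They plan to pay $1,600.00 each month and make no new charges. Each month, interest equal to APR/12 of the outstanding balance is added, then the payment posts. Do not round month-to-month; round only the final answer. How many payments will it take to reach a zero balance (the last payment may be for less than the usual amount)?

6 months

Monthly rate r = 26.7%/12 = 2.225% = 0.02225.
Recurrence: B ← B·(1+r) − $1,600.00.
Month 1: interest $170.21; balance after payment $6,220.21.
Month 2: interest $138.40; balance after payment $4,758.61.
Month 3: interest $105.88; balance after payment $3,264.49.
Month 4: interest $72.63; balance after payment $1,737.13.
Month 5: interest $38.65; balance after payment $175.78.
Month 6: interest $3.91; balance after payment $0.00.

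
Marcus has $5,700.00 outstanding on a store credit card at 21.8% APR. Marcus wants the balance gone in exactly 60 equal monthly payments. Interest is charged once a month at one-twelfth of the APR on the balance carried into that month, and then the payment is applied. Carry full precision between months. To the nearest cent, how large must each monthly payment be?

Monthly rate r = 21.8%/12 = 1.81667% = 0.0181667.
Level-payment amortization: P = B₀·r / (1 − (1+r)^(−n)) = 5700.00·0.0181667 / (1 − 1.01817^(−60)).
Denominator 1 − (1+r)^(−60) = 0.660478317.
P = 103.55 / 0.660478317 ≈ 156.78.

$156.78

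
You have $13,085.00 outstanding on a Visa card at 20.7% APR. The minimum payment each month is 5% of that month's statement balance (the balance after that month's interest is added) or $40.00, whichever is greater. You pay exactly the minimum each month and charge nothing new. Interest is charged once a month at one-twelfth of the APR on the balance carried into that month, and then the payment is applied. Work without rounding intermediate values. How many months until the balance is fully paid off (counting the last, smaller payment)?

107 months

Monthly rate r = 20.7%/12 = 1.725% = 0.01725.
While 5% of the post-interest balance exceeds $40.00, each month B ← (B·(1+r))·(1 − 0.05), i.e. B shrinks by the factor (1+r)·0.95 = 0.96639.
This holds for months 1–83. Entering month 84 the balance is $766.18; 5% of the post-interest balance is now below $40.00, so the flat $40.00 minimum applies from here.
From month 84 a fixed $40.00 at rate r clears $766.18 in 24 more payments. Total: 83 + 24 = 107 months.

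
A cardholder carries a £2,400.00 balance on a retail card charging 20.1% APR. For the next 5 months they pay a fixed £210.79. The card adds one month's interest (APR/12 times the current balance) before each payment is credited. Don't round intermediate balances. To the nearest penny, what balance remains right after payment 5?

Monthly rate r = 20.1%/12 = 1.675% = 0.01675.
Each month: B ← B·(1+r) − £210.79.
Month 1: interest £40.20; balance after payment £2,229.41.
Month 2: interest £37.34; balance after payment £2,055.96.
Month 3: interest £34.44; balance after payment £1,879.61.
Month 4: interest £31.48; balance after payment £1,700.30.
Month 5: interest £28.48; balance after payment £1,517.99.

£1,517.99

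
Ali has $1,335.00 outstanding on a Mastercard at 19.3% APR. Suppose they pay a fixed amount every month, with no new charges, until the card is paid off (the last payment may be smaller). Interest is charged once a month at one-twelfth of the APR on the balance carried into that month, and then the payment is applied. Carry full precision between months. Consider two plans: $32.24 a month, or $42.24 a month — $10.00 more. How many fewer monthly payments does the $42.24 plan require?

Monthly rate r = 19.3%/12 = 1.60833% = 0.0160833.
At $32.24/mo: n = ⌈−ln(1 − rB₀/P)/ln(1+r)⌉ = 69 payments (last $23.48); total interest = total paid − $1,335.00 = $880.80.
At $42.24/mo: 45 payments (last $20.95); total interest $544.51.
Payments saved = 69 − 45 = 24.

24 fewer payments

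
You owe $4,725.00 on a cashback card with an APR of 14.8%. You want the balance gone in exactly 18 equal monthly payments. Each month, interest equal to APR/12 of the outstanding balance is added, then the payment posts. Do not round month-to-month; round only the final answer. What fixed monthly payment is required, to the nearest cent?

$294.32

Monthly rate r = 14.8%/12 = 1.23333% = 0.0123333.
Level-payment amortization: P = B₀·r / (1 − (1+r)^(−n)) = 4725.00·0.0123333 / (1 − 1.01233^(−18)).
Denominator 1 − (1+r)^(−18) = 0.197996377.
P = 58.275 / 0.197996377 ≈ 294.32.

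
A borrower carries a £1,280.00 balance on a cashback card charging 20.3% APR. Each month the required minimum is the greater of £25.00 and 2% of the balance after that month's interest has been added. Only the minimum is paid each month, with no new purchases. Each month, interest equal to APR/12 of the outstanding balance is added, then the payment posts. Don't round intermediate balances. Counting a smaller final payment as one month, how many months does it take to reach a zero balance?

119 months

Monthly rate r = 20.3%/12 = 1.69167% = 0.0169167.
While 2% of the post-interest balance exceeds £25.00, each month B ← (B·(1+r))·(1 − 0.02), i.e. B shrinks by the factor (1+r)·0.98 = 0.99658.
This holds for months 1–12. Entering month 13 the balance is £1,228.42; 2% of the post-interest balance is now below £25.00, so the flat £25.00 minimum applies from here.
From month 13 a fixed £25.00 at rate r clears £1,228.42 in 107 more payments. Total: 12 + 107 = 119 months.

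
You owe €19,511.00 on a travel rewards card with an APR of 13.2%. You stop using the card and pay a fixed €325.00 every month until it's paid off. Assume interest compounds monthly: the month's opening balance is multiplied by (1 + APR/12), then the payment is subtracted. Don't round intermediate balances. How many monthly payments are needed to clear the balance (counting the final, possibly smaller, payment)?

Monthly rate r = 13.2%/12 = 1.1% = 0.011.
Recurrence: B ← B·(1+r) − €325.00.
Month 1: interest €214.62; balance after payment €19,400.62.
Month 2: interest €213.41; balance after payment €19,289.03.
Closed form: n = −ln(1 − rB₀/P)/ln(1+r) = −ln(0.33963)/ln(1.011) ≈ 98.712, so the balance reaches zero during payment 99.

99 months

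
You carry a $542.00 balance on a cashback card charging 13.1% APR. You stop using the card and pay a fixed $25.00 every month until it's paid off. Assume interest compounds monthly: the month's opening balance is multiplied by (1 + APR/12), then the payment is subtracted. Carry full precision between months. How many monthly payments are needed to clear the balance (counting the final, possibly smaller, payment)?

Monthly rate r = 13.1%/12 = 1.09167% = 0.0109167.
Recurrence: B ← B·(1+r) − $25.00.
Month 1: interest $5.92; balance after payment $522.92.
Month 2: interest $5.71; balance after payment $503.63.
Closed form: n = −ln(1 − rB₀/P)/ln(1+r) = −ln(0.76333)/ln(1.01092) ≈ 24.874, so the balance reaches zero during payment 25.

25 payments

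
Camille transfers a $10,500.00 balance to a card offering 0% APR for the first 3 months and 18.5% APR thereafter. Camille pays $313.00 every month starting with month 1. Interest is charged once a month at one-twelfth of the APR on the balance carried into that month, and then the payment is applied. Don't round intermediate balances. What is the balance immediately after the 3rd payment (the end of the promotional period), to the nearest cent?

$9,561.00

Promo months 1–3 at r₀ = 0%/12 = 0; months 4+ at r₁ = 18.5%/12 = 0.0154167.
After month 3 (no interest yet): B = $10,500.00 − 3·$313.00 = $9,561.00.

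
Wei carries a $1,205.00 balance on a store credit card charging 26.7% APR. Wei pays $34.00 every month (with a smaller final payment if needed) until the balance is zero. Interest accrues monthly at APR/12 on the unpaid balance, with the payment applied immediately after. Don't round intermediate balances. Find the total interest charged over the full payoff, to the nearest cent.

$1,195.82

Monthly rate r = 26.7%/12 = 2.225% = 0.02225.
Payoff takes n = ⌈−ln(1 − rB₀/P)/ln(1+r)⌉ = ⌈70.610⌉ = 71 payments; the last is $20.82.
Total paid = 70·$34.00 + $20.82 = $2,400.82.
Total interest = total paid − principal = $2,400.82 − $1,205.00 = $1,195.82.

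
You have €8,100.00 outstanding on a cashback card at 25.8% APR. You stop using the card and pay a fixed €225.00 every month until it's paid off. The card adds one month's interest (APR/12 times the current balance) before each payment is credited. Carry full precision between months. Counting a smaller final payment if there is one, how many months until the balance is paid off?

Monthly rate r = 25.8%/12 = 2.15% = 0.0215.
Recurrence: B ← B·(1+r) − €225.00.
Month 1: interest €174.15; balance after payment €8,049.15.
Month 2: interest €173.06; balance after payment €7,997.21.
Closed form: n = −ln(1 − rB₀/P)/ln(1+r) = −ln(0.226)/ln(1.0215) ≈ 69.914, so the balance reaches zero during payment 70.

70 months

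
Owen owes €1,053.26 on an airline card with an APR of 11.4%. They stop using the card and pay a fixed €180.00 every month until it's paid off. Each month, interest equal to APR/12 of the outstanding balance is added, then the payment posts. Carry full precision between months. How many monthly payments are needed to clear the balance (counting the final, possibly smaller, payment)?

Monthly rate r = 11.4%/12 = 0.95% = 0.0095.
Recurrence: B ← B·(1+r) − €180.00.
Month 1: interest €10.01; balance after payment €883.27.
Month 2: interest €8.39; balance after payment €711.66.
Closed form: n = −ln(1 − rB₀/P)/ln(1+r) = −ln(0.94441)/ln(1.0095) ≈ 6.049, so the balance reaches zero during payment 7.

7 payments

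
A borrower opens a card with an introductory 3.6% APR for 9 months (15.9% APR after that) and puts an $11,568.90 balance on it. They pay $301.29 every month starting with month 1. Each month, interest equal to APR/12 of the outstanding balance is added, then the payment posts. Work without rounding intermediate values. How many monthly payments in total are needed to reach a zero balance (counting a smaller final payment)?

Promo months 1–9 at r₀ = 3.6%/12 = 0.003; months 10+ at r₁ = 15.9%/12 = 0.01325.
After month 9: iterate B ← B·(1+r₀) − $301.29 for 9 months → $9,140.66.
Then at r₁ with $301.29/mo: n₂ = −ln(1 − r₁·B/P)/ln(1+r₁) ≈ 39.06 → 40 more payments.

49 months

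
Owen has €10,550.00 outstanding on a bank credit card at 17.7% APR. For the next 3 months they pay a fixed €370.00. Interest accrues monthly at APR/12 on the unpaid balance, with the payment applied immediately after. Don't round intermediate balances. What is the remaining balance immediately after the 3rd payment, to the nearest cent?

€9,897.30

Monthly rate r = 17.7%/12 = 1.475% = 0.01475.
Each month: B ← B·(1+r) − €370.00.
Month 1: interest €155.61; balance after payment €10,335.61.
Month 2: interest €152.45; balance after payment €10,118.06.
Month 3: interest €149.24; balance after payment €9,897.30.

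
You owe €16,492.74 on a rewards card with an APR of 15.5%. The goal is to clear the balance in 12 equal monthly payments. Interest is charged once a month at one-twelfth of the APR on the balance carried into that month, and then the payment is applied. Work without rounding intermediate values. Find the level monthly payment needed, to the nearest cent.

Monthly rate r = 15.5%/12 = 1.29167% = 0.0129167.
Level-payment amortization: P = B₀·r / (1 − (1+r)^(−n)) = 16492.74·0.0129167 / (1 − 1.01292^(−12)).
Denominator 1 − (1+r)^(−12) = 0.142734405.
P = 213.031 / 0.142734405 ≈ 1492.50.

€1,492.50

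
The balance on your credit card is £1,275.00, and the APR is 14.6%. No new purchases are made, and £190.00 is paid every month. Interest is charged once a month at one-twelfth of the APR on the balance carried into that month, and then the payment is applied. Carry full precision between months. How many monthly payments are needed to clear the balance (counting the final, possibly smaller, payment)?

8 months

Monthly rate r = 14.6%/12 = 1.21667% = 0.0121667.
Recurrence: B ← B·(1+r) − £190.00.
Month 1: interest £15.51; balance after payment £1,100.51.
Month 2: interest £13.39; balance after payment £923.90.
Closed form: n = −ln(1 − rB₀/P)/ln(1+r) = −ln(0.91836)/ln(1.01217) ≈ 7.043, so the balance reaches zero during payment 8.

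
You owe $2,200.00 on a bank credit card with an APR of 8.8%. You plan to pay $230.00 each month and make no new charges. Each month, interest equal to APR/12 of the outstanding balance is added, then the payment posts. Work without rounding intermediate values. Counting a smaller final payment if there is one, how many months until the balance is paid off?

Monthly rate r = 8.8%/12 = 0.733333% = 0.00733333.
Recurrence: B ← B·(1+r) − $230.00.
Month 1: interest $16.13; balance after payment $1,986.13.
Month 2: interest $14.56; balance after payment $1,770.70.
Closed form: n = −ln(1 − rB₀/P)/ln(1+r) = −ln(0.92986)/ln(1.00733) ≈ 9.954, so the balance reaches zero during payment 10.

10 months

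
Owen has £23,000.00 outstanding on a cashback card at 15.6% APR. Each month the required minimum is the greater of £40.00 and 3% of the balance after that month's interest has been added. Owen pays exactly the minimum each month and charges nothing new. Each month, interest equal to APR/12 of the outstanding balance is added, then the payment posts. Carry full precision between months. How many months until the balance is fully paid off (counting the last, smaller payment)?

207 months

Monthly rate r = 15.6%/12 = 1.3% = 0.013.
While 3% of the post-interest balance exceeds £40.00, each month B ← (B·(1+r))·(1 − 0.03), i.e. B shrinks by the factor (1+r)·0.97 = 0.98261.
This holds for months 1–164. Entering month 165 the balance is £1,294.92; 3% of the post-interest balance is now below £40.00, so the flat £40.00 minimum applies from here.
From month 165 a fixed £40.00 at rate r clears £1,294.92 in 43 more payments. Total: 164 + 43 = 207 months.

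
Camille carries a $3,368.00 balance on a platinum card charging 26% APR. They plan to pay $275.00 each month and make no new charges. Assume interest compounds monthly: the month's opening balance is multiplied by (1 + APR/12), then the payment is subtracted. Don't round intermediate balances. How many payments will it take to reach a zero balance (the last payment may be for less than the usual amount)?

15 payments

Monthly rate r = 26%/12 = 2.16667% = 0.0216667.
Recurrence: B ← B·(1+r) − $275.00.
Month 1: interest $72.97; balance after payment $3,165.97.
Month 2: interest $68.60; balance after payment $2,959.57.
Closed form: n = −ln(1 − rB₀/P)/ln(1+r) = −ln(0.73464)/ln(1.02167) ≈ 14.386, so the balance reaches zero during payment 15.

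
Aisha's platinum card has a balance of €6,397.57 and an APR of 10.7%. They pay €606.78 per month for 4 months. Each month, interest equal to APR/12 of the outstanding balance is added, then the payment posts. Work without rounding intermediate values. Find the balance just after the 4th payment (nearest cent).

€4,169.04

Monthly rate r = 10.7%/12 = 0.891667% = 0.00891667.
Each month: B ← B·(1+r) − €606.78.
Month 1: interest €57.04; balance after payment €5,847.83.
Month 2: interest €52.14; balance after payment €5,293.20.
Month 3: interest €47.20; balance after payment €4,733.62.
Month 4: interest €42.21; balance after payment €4,169.04.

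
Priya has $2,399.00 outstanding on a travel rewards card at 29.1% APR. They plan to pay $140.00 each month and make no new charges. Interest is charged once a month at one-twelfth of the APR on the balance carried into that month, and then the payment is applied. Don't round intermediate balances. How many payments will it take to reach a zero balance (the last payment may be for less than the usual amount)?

23 payments

Monthly rate r = 29.1%/12 = 2.425% = 0.02425.
Recurrence: B ← B·(1+r) − $140.00.
Month 1: interest $58.18; balance after payment $2,317.18.
Month 2: interest $56.19; balance after payment $2,233.37.
Closed form: n = −ln(1 − rB₀/P)/ln(1+r) = −ln(0.58446)/ln(1.02425) ≈ 22.415, so the balance reaches zero during payment 23.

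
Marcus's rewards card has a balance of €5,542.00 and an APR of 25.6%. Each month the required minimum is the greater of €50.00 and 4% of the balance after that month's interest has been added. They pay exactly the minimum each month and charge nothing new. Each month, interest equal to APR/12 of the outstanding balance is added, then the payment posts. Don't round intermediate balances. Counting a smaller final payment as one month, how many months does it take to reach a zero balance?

112 months

Monthly rate r = 25.6%/12 = 2.13333% = 0.0213333.
While 4% of the post-interest balance exceeds €50.00, each month B ← (B·(1+r))·(1 − 0.04), i.e. B shrinks by the factor (1+r)·0.96 = 0.98048.
This holds for months 1–77. Entering month 78 the balance is €1,214.65; 4% of the post-interest balance is now below €50.00, so the flat €50.00 minimum applies from here.
From month 78 a fixed €50.00 at rate r clears €1,214.65 in 35 more payments. Total: 77 + 35 = 112 months.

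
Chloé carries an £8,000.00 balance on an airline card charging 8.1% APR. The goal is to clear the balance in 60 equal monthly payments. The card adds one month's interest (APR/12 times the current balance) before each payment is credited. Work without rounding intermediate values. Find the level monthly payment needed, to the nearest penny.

Monthly rate r = 8.1%/12 = 0.675% = 0.00675.
Level-payment amortization: P = B₀·r / (1 − (1+r)^(−n)) = 8000.00·0.00675 / (1 − 1.00675^(−60)).
Denominator 1 − (1+r)^(−60) = 0.332114979.
P = 54 / 0.332114979 ≈ 162.59.

£162.59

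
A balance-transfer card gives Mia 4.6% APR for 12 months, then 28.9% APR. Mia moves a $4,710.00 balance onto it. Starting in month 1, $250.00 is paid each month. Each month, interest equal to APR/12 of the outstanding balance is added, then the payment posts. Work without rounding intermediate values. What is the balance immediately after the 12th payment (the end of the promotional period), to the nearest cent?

$1,867.22

Promo months 1–12 at r₀ = 4.6%/12 = 0.00383333; months 13+ at r₁ = 28.9%/12 = 0.0240833.
After month 12: iterate B ← B·(1+r₀) − $250.00 for 12 months → $1,867.22.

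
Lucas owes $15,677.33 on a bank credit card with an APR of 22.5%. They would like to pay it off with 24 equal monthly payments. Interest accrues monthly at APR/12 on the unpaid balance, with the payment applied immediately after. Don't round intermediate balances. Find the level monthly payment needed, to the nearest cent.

$817.19

Monthly rate r = 22.5%/12 = 1.875% = 0.01875.
Level-payment amortization: P = B₀·r / (1 − (1+r)^(−n)) = 15677.33·0.01875 / (1 − 1.01875^(−24)).
Denominator 1 − (1+r)^(−24) = 0.359709471.
P = 293.95 / 0.359709471 ≈ 817.19.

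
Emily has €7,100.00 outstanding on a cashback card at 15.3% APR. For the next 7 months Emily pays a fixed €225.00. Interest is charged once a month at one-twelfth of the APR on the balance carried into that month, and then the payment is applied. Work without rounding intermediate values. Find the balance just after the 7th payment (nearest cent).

Monthly rate r = 15.3%/12 = 1.275% = 0.01275.
Each month: B ← B·(1+r) − €225.00.
Month 1: interest €90.53; balance after payment €6,965.52.
Month 2: interest €88.81; balance after payment €6,829.34.
Month 3: interest €87.07; balance after payment €6,691.41.
Month 4: interest €85.32; balance after payment €6,551.72.
Month 5: interest €83.53; balance after payment €6,410.26.
Month 6: interest €81.73; balance after payment €6,266.99.
Month 7: interest €79.90; balance after payment €6,121.89.

€6,121.89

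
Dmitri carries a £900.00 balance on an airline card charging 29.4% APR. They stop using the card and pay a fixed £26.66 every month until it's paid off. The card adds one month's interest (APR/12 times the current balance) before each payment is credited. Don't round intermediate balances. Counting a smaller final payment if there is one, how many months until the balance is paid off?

73 months

Monthly rate r = 29.4%/12 = 2.45% = 0.0245.
Recurrence: B ← B·(1+r) − £26.66.
Month 1: interest £22.05; balance after payment £895.39.
Month 2: interest £21.94; balance after payment £890.67.
Closed form: n = −ln(1 − rB₀/P)/ln(1+r) = −ln(0.17292)/ln(1.0245) ≈ 72.504, so the balance reaches zero during payment 73.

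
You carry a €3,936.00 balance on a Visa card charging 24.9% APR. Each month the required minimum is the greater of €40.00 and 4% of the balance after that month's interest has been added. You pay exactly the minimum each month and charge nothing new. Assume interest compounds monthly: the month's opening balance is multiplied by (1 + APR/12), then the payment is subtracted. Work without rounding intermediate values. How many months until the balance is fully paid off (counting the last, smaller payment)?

Monthly rate r = 24.9%/12 = 2.075% = 0.02075.
While 4% of the post-interest balance exceeds €40.00, each month B ← (B·(1+r))·(1 − 0.04), i.e. B shrinks by the factor (1+r)·0.96 = 0.97992.
This holds for months 1–69. Entering month 70 the balance is €970.97; 4% of the post-interest balance is now below €40.00, so the flat €40.00 minimum applies from here.
From month 70 a fixed €40.00 at rate r clears €970.97 in 35 more payments. Total: 69 + 35 = 104 months.

104 months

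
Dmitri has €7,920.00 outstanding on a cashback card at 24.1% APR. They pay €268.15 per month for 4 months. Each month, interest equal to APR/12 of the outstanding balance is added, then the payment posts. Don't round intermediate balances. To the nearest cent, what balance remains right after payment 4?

€7,470.32

Monthly rate r = 24.1%/12 = 2.00833% = 0.0200833.
Each month: B ← B·(1+r) − €268.15.
Month 1: interest €159.06; balance after payment €7,810.91.
Month 2: interest €156.87; balance after payment €7,699.63.
Month 3: interest €154.63; balance after payment €7,586.11.
Month 4: interest €152.35; balance after payment €7,470.32.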